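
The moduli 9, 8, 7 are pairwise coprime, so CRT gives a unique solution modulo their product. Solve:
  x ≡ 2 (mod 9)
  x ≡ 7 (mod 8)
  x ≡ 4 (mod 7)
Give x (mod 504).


Moduli 9, 8, 7 are pairwise coprime; by CRT there is a unique solution modulo M = 9 · 8 · 7 = 504.
Solve pairwise, accumulating the modulus:
  Start with x ≡ 2 (mod 9).
  Combine with x ≡ 7 (mod 8): since gcd(9, 8) = 1, we get a unique residue mod 72.
    Write x = 2 + 9·t and substitute into x ≡ 7 (mod 8): 9·t ≡ 7 − 2 = 5 (mod 8).
    Reduce coefficients mod 8: 1·t ≡ 5 (mod 8).
    So t ≡ 5 (mod 8).
    Then x = 2 + 9·5 = 47, valid modulo lcm(9, 8) = 72: x ≡ 47 (mod 72).
  Combine with x ≡ 4 (mod 7): since gcd(72, 7) = 1, we get a unique residue mod 504.
    Write x = 47 + 72·t and substitute into x ≡ 4 (mod 7): 72·t ≡ 4 − 47 = -43 (mod 7).
    Reduce coefficients mod 7: 2·t ≡ 6 (mod 7).
    The inverse of 2 mod 7 is 4 (since 2·4 = 8 = 1·7 + 1), so t ≡ 4·6 = 24 ≡ 3 (mod 7).
    Then x = 47 + 72·3 = 263, valid modulo lcm(72, 7) = 504: x ≡ 263 (mod 504).
Verify: 263 mod 9 = 2 ✓, 263 mod 8 = 7 ✓, 263 mod 7 = 4 ✓.

x ≡ 263 (mod 504).


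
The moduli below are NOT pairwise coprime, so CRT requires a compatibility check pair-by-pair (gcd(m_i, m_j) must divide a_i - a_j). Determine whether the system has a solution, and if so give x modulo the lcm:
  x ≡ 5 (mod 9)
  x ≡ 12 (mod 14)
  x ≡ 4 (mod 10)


Moduli 9, 14, 10 are not pairwise coprime, so CRT works modulo lcm(m_i) when all pairwise compatibility conditions hold.
Pairwise compatibility: gcd(m_i, m_j) must divide a_i - a_j for every pair.
Merge one congruence at a time:
  Start: x ≡ 5 (mod 9).
  Combine with x ≡ 12 (mod 14): gcd(9, 14) = 1; 12 - 5 = 7, which IS divisible by 1, so compatible.
    Write x = 5 + 9·t and substitute into x ≡ 12 (mod 14): 9·t ≡ 12 − 5 = 7 (mod 14).
    The inverse of 9 mod 14 is 11 (since 9·11 = 99 = 7·14 + 1), so t ≡ 11·7 = 77 ≡ 7 (mod 14).
    Then x = 5 + 9·7 = 68, valid modulo lcm(9, 14) = 126: x ≡ 68 (mod 126).
  Combine with x ≡ 4 (mod 10): gcd(126, 10) = 2; 4 - 68 = -64, which IS divisible by 2, so compatible.
    Write x = 68 + 126·t and substitute into x ≡ 4 (mod 10): 126·t ≡ 4 − 68 = -64 (mod 10).
    Divide the congruence (and modulus) by g = 2: 63·t ≡ -32 (mod 5).
    Reduce coefficients mod 5: 3·t ≡ 3 (mod 5).
    The inverse of 3 mod 5 is 2 (since 3·2 = 6 = 1·5 + 1), so t ≡ 2·3 = 6 ≡ 1 (mod 5).
    Then x = 68 + 126·1 = 194, valid modulo lcm(126, 10) = 630: x ≡ 194 (mod 630).
Verify: 194 mod 9 = 5, 194 mod 14 = 12, 194 mod 10 = 4.

x ≡ 194 (mod 630).


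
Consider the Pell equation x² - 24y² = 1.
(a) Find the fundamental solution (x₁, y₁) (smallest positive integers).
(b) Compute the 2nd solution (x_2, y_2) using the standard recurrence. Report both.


Step 1: Find the fundamental solution (x₁, y₁) of x² - 24y² = 1.
  Expand √24 as a continued fraction. a₀ = ⌊√24⌋ = 4; iterate m_{k+1} = d_k·a_k − m_k, d_{k+1} = (24 − m_{k+1}²)/d_k, a_{k+1} = ⌊(a₀ + m_{k+1})/d_{k+1}⌋ (starting m₀ = 0, d₀ = 1), with convergents p_k = a_k·p_{k-1} + p_{k-2}, q_k = a_k·q_{k-1} + q_{k-2} (p₋₁ = 1, q₋₁ = 0):
  k = 0: a₀ = 4; p₀/q₀ = 4/1; p₀² − 24·q₀² = 16 − 24 = -8.
  k = 1: m = 4, d = 8, a = ⌊(4 + 4)/8⌋ = 1; p/q = (1·4 + 1)/(1·1 + 0) = 5/1; p² − 24·q² = 25 − 24 = 1.
  The first convergent with p² − 24·q² = 1 gives the fundamental solution (x₁, y₁) = (5, 1).
Step 2: Apply the recurrence (x_{n+1}, y_{n+1}) = (x₁x_n + 24y₁y_n, x₁y_n + y₁x_n) repeatedly.
  From (x_1, y_1) = (5, 1): x_2 = 5·5 + 24·1·1 = 49; y_2 = 5·1 + 1·5 = 10.
Step 3: Verify x_2² - 24·y_2² = 2401 - 2400 = 1 (should be 1). ✓

(x_1, y_1) = (5, 1); (x_2, y_2) = (49, 10).


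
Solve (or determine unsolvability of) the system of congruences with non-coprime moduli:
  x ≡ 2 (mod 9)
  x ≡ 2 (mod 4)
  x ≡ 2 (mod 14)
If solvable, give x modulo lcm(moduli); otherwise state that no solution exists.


Moduli 9, 4, 14 are not pairwise coprime, so CRT works modulo lcm(m_i) when all pairwise compatibility conditions hold.
Pairwise compatibility: gcd(m_i, m_j) must divide a_i - a_j for every pair.
Merge one congruence at a time:
  Start: x ≡ 2 (mod 9).
  Combine with x ≡ 2 (mod 4): gcd(9, 4) = 1; 2 - 2 = 0, which IS divisible by 1, so compatible.
    Write x = 2 + 9·t and substitute into x ≡ 2 (mod 4): 9·t ≡ 2 − 2 = 0 (mod 4).
    Reduce coefficients mod 4: 1·t ≡ 0 (mod 4).
    So t ≡ 0 (mod 4).
    Then x = 2 + 9·0 = 2, valid modulo lcm(9, 4) = 36: x ≡ 2 (mod 36).
  Combine with x ≡ 2 (mod 14): gcd(36, 14) = 2; 2 - 2 = 0, which IS divisible by 2, so compatible.
    Write x = 2 + 36·t and substitute into x ≡ 2 (mod 14): 36·t ≡ 2 − 2 = 0 (mod 14).
    Divide the congruence (and modulus) by g = 2: 18·t ≡ 0 (mod 7).
    Reduce coefficients mod 7: 4·t ≡ 0 (mod 7).
    The inverse of 4 mod 7 is 2 (since 4·2 = 8 = 1·7 + 1), so t ≡ 2·0 = 0 ≡ 0 (mod 7).
    Then x = 2 + 36·0 = 2, valid modulo lcm(36, 14) = 252: x ≡ 2 (mod 252).
Verify: 2 mod 9 = 2, 2 mod 4 = 2, 2 mod 14 = 2.

x ≡ 2 (mod 252).


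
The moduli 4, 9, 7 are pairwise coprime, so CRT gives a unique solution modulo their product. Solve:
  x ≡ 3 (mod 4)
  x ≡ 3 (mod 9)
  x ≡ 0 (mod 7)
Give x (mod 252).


Moduli 4, 9, 7 are pairwise coprime; by CRT there is a unique solution modulo M = 4 · 9 · 7 = 252.
Solve pairwise, accumulating the modulus:
  Start with x ≡ 3 (mod 4).
  Combine with x ≡ 3 (mod 9): since gcd(4, 9) = 1, we get a unique residue mod 36.
    Write x = 3 + 4·t and substitute into x ≡ 3 (mod 9): 4·t ≡ 3 − 3 = 0 (mod 9).
    The inverse of 4 mod 9 is 7 (since 4·7 = 28 = 3·9 + 1), so t ≡ 7·0 = 0 ≡ 0 (mod 9).
    Then x = 3 + 4·0 = 3, valid modulo lcm(4, 9) = 36: x ≡ 3 (mod 36).
  Combine with x ≡ 0 (mod 7): since gcd(36, 7) = 1, we get a unique residue mod 252.
    Write x = 3 + 36·t and substitute into x ≡ 0 (mod 7): 36·t ≡ 0 − 3 = -3 (mod 7).
    Reduce coefficients mod 7: 1·t ≡ 4 (mod 7).
    So t ≡ 4 (mod 7).
    Then x = 3 + 36·4 = 147, valid modulo lcm(36, 7) = 252: x ≡ 147 (mod 252).
Verify: 147 mod 4 = 3 ✓, 147 mod 9 = 3 ✓, 147 mod 7 = 0 ✓.

x ≡ 147 (mod 252).


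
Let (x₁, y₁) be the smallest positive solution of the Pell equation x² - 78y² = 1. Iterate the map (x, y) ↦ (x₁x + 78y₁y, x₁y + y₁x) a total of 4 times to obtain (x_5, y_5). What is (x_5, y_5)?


Step 1: Find the fundamental solution (x₁, y₁) of x² - 78y² = 1.
  Expand √78 as a continued fraction. a₀ = ⌊√78⌋ = 8; iterate m_{k+1} = d_k·a_k − m_k, d_{k+1} = (78 − m_{k+1}²)/d_k, a_{k+1} = ⌊(a₀ + m_{k+1})/d_{k+1}⌋ (starting m₀ = 0, d₀ = 1), with convergents p_k = a_k·p_{k-1} + p_{k-2}, q_k = a_k·q_{k-1} + q_{k-2} (p₋₁ = 1, q₋₁ = 0):
  k = 0: a₀ = 8; p₀/q₀ = 8/1; p₀² − 78·q₀² = 64 − 78 = -14.
  k = 1: m = 8, d = 14, a = ⌊(8 + 8)/14⌋ = 1; p/q = (1·8 + 1)/(1·1 + 0) = 9/1; p² − 78·q² = 81 − 78 = 3.
  k = 2: m = 6, d = 3, a = ⌊(8 + 6)/3⌋ = 4; p/q = (4·9 + 8)/(4·1 + 1) = 44/5; p² − 78·q² = 1936 − 1950 = -14.
  k = 3: m = 6, d = 14, a = ⌊(8 + 6)/14⌋ = 1; p/q = (1·44 + 9)/(1·5 + 1) = 53/6; p² − 78·q² = 2809 − 2808 = 1.
  The first convergent with p² − 78·q² = 1 gives the fundamental solution (x₁, y₁) = (53, 6).
Step 2: Apply the recurrence (x_{n+1}, y_{n+1}) = (x₁x_n + 78y₁y_n, x₁y_n + y₁x_n) repeatedly.
  From (x_1, y_1) = (53, 6): x_2 = 53·53 + 78·6·6 = 5617; y_2 = 53·6 + 6·53 = 636.
  From (x_2, y_2) = (5617, 636): x_3 = 53·5617 + 78·6·636 = 595349; y_3 = 53·636 + 6·5617 = 67410.
  From (x_3, y_3) = (595349, 67410): x_4 = 53·595349 + 78·6·67410 = 63101377; y_4 = 53·67410 + 6·595349 = 7144824.
  From (x_4, y_4) = (63101377, 7144824): x_5 = 53·63101377 + 78·6·7144824 = 6688150613; y_5 = 53·7144824 + 6·63101377 = 757283934.
Step 3: Verify x_5² - 78·y_5² = 44731358622172275769 - 44731358622172275768 = 1 (should be 1). ✓

(x_1, y_1) = (53, 6); (x_5, y_5) = (6688150613, 757283934).


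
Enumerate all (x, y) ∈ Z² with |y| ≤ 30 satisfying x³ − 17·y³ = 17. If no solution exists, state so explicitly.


The equation is x³ - 17y³ = 17. For fixed y, x³ = 17·y³ + 17, so a solution requires the RHS to be a perfect cube.
Strategy: iterate y from -30 to 30, compute RHS = 17·y³ + 17, and check whether it is a (positive or negative) perfect cube.
Check small values of y:
  y = 0: RHS = 17 is not a perfect cube.
  y = 1: RHS = 34 is not a perfect cube.
  y = -1: RHS = 0 = (0)³ ⇒ x = 0 works.
  y = 2: RHS = 153 is not a perfect cube.
  y = -2: RHS = -119 is not a perfect cube.
  y = 3: RHS = 476 is not a perfect cube.
  y = -3: RHS = -442 is not a perfect cube.
Continuing the search up to |y| = 30 finds no further solutions beyond those listed.
Collected solutions: (0, -1).

Solutions (with |y| ≤ 30): (0, -1).


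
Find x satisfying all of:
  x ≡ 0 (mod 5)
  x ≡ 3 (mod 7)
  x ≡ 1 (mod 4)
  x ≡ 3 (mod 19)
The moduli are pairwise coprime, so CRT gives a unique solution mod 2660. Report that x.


Product of moduli M = 5 · 7 · 4 · 19 = 2660.
Merge one congruence at a time:
  Start: x ≡ 0 (mod 5).
  Combine with x ≡ 3 (mod 7); new modulus lcm = 35.
    Write x = 0 + 5·t and substitute into x ≡ 3 (mod 7): 5·t ≡ 3 − 0 = 3 (mod 7).
    The inverse of 5 mod 7 is 3 (since 5·3 = 15 = 2·7 + 1), so t ≡ 3·3 = 9 ≡ 2 (mod 7).
    Then x = 0 + 5·2 = 10, valid modulo lcm(5, 7) = 35: x ≡ 10 (mod 35).
  Combine with x ≡ 1 (mod 4); new modulus lcm = 140.
    Write x = 10 + 35·t and substitute into x ≡ 1 (mod 4): 35·t ≡ 1 − 10 = -9 (mod 4).
    Reduce coefficients mod 4: 3·t ≡ 3 (mod 4).
    The inverse of 3 mod 4 is 3 (since 3·3 = 9 = 2·4 + 1), so t ≡ 3·3 = 9 ≡ 1 (mod 4).
    Then x = 10 + 35·1 = 45, valid modulo lcm(35, 4) = 140: x ≡ 45 (mod 140).
  Combine with x ≡ 3 (mod 19); new modulus lcm = 2660.
    Write x = 45 + 140·t and substitute into x ≡ 3 (mod 19): 140·t ≡ 3 − 45 = -42 (mod 19).
    Reduce coefficients mod 19: 7·t ≡ 15 (mod 19).
    The inverse of 7 mod 19 is 11 (since 7·11 = 77 = 4·19 + 1), so t ≡ 11·15 = 165 ≡ 13 (mod 19).
    Then x = 45 + 140·13 = 1865, valid modulo lcm(140, 19) = 2660: x ≡ 1865 (mod 2660).
Verify against each original: 1865 mod 5 = 0, 1865 mod 7 = 3, 1865 mod 4 = 1, 1865 mod 19 = 3.

x ≡ 1865 (mod 2660).


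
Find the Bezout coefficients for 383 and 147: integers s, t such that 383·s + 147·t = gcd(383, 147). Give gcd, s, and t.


Euclidean algorithm on (383, 147) — divide until remainder is 0:
  383 = 2 · 147 + 89
  147 = 1 · 89 + 58
  89 = 1 · 58 + 31
  58 = 1 · 31 + 27
  31 = 1 · 27 + 4
  27 = 6 · 4 + 3
  4 = 1 · 3 + 1
  3 = 3 · 1 + 0
gcd(383, 147) = 1.
Track Bezout coefficients alongside the remainders: start with r₀ = 383 = a·1 + b·0 (s = 1, t = 0) and r₁ = 147 = a·0 + b·1 (s = 0, t = 1); each new remainder r_{k+1} = r_{k-1} − q_k·r_k inherits s_{k+1} = s_{k-1} − q_k·s_k, t_{k+1} = t_{k-1} − q_k·t_k, so r_k = a·s_k + b·t_k at every step:
  q = 2: r = 89, s = 1 − 2·0 = 1, t = 0 − 2·1 = -2  (check: 383·1 + 147·(-2) = 89)
  q = 1: r = 58, s = 0 − 1·1 = -1, t = 1 − 1·(-2) = 3  (check: 383·(-1) + 147·3 = 58)
  q = 1: r = 31, s = 1 − 1·(-1) = 2, t = -2 − 1·3 = -5  (check: 383·2 + 147·(-5) = 31)
  q = 1: r = 27, s = -1 − 1·2 = -3, t = 3 − 1·(-5) = 8  (check: 383·(-3) + 147·8 = 27)
  q = 1: r = 4, s = 2 − 1·(-3) = 5, t = -5 − 1·8 = -13  (check: 383·5 + 147·(-13) = 4)
  q = 6: r = 3, s = -3 − 6·5 = -33, t = 8 − 6·(-13) = 86  (check: 383·(-33) + 147·86 = 3)
  q = 1: r = 1, s = 5 − 1·(-33) = 38, t = -13 − 1·86 = -99  (check: 383·38 + 147·(-99) = 1)
The row with r = 1 (the gcd) gives the Bezout coefficients s = 38, t = -99.
Result: 383 · (38) + 147 · (-99) = 1.

gcd(383, 147) = 1; s = 38, t = -99 (check: 383·38 + 147·(-99) = 1).


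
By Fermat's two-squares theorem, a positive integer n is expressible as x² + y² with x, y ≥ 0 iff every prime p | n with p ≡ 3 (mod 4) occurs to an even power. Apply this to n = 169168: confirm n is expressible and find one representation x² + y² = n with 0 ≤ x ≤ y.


Step 1: Factor n = 169168 = 2^4 · 97 · 109.
Step 2: Check the mod-4 condition on each prime factor: 2 = 2 (special); 97 ≡ 1 (mod 4), exponent 1; 109 ≡ 1 (mod 4), exponent 1.
All primes ≡ 3 (mod 4) appear to even exponent (or don't appear), so by the two-squares theorem n IS expressible as a sum of two squares.
Step 3: Build a representation. Group n = k² · m with k = 4 and m = 97 · 109 = 10573 (a product of primes ≡ 1 (mod 4)); a representation of m scales to one of n via (k·x)² + (k·y)² = k²(x² + y²). Each prime p ≡ 1 (mod 4) is itself a sum of two squares; find a² by testing p − a² for a perfect square:
  97: 97 − 1² = 96, 97 − 2² = 93, 97 − 3² = 88, 97 − 4² = 81 = 9² ⇒ 97 = 4² + 9².
  109: 109 − 1² = 108, 109 − 2² = 105, 109 − 3² = 100 = 10² ⇒ 109 = 3² + 10².
  Combine using the Brahmagupta–Fibonacci identity (a² + b²)(c² + d²) = (ac − bd)² + (ad + bc)² = (ac + bd)² + (ad − bc)²:
  97 · 109 = 10573: from (4² + 9²)(3² + 10²), take (4·3 − 9·10, 4·10 + 9·3) = (12 − 90, 40 + 27) = (-78, 67); dropping signs (only squares matter) gives (78, 67); check 78² + 67² = 6084 + 4489 = 10573 ✓.
  Scale by k = 4: (4·78, 4·67) = (312, 268).
Step 4: Order so x ≤ y and verify: 268² + 312² = 71824 + 97344 = 169168 = n. ✓

n = 169168 = 268² + 312² (one valid representation with x ≤ y).


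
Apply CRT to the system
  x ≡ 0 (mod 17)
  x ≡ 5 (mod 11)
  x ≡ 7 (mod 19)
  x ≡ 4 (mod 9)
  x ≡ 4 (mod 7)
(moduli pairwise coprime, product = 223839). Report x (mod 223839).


Product of moduli M = 17 · 11 · 19 · 9 · 7 = 223839.
Merge one congruence at a time:
  Start: x ≡ 0 (mod 17).
  Combine with x ≡ 5 (mod 11); new modulus lcm = 187.
    Write x = 0 + 17·t and substitute into x ≡ 5 (mod 11): 17·t ≡ 5 − 0 = 5 (mod 11).
    Reduce coefficients mod 11: 6·t ≡ 5 (mod 11).
    The inverse of 6 mod 11 is 2 (since 6·2 = 12 = 1·11 + 1), so t ≡ 2·5 = 10 ≡ 10 (mod 11).
    Then x = 0 + 17·10 = 170, valid modulo lcm(17, 11) = 187: x ≡ 170 (mod 187).
  Combine with x ≡ 7 (mod 19); new modulus lcm = 3553.
    Write x = 170 + 187·t and substitute into x ≡ 7 (mod 19): 187·t ≡ 7 − 170 = -163 (mod 19).
    Reduce coefficients mod 19: 16·t ≡ 8 (mod 19).
    The inverse of 16 mod 19 is 6 (since 16·6 = 96 = 5·19 + 1), so t ≡ 6·8 = 48 ≡ 10 (mod 19).
    Then x = 170 + 187·10 = 2040, valid modulo lcm(187, 19) = 3553: x ≡ 2040 (mod 3553).
  Combine with x ≡ 4 (mod 9); new modulus lcm = 31977.
    Write x = 2040 + 3553·t and substitute into x ≡ 4 (mod 9): 3553·t ≡ 4 − 2040 = -2036 (mod 9).
    Reduce coefficients mod 9: 7·t ≡ 7 (mod 9).
    The inverse of 7 mod 9 is 4 (since 7·4 = 28 = 3·9 + 1), so t ≡ 4·7 = 28 ≡ 1 (mod 9).
    Then x = 2040 + 3553·1 = 5593, valid modulo lcm(3553, 9) = 31977: x ≡ 5593 (mod 31977).
  Combine with x ≡ 4 (mod 7); new modulus lcm = 223839.
    Write x = 5593 + 31977·t and substitute into x ≡ 4 (mod 7): 31977·t ≡ 4 − 5593 = -5589 (mod 7).
    Reduce coefficients mod 7: 1·t ≡ 4 (mod 7).
    So t ≡ 4 (mod 7).
    Then x = 5593 + 31977·4 = 133501, valid modulo lcm(31977, 7) = 223839: x ≡ 133501 (mod 223839).
Verify against each original: 133501 mod 17 = 0, 133501 mod 11 = 5, 133501 mod 19 = 7, 133501 mod 9 = 4, 133501 mod 7 = 4.

x ≡ 133501 (mod 223839).


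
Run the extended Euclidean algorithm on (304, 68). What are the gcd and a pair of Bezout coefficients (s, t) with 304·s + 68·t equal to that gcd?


Euclidean algorithm on (304, 68) — divide until remainder is 0:
  304 = 4 · 68 + 32
  68 = 2 · 32 + 4
  32 = 8 · 4 + 0
gcd(304, 68) = 4.
Track Bezout coefficients alongside the remainders: start with r₀ = 304 = a·1 + b·0 (s = 1, t = 0) and r₁ = 68 = a·0 + b·1 (s = 0, t = 1); each new remainder r_{k+1} = r_{k-1} − q_k·r_k inherits s_{k+1} = s_{k-1} − q_k·s_k, t_{k+1} = t_{k-1} − q_k·t_k, so r_k = a·s_k + b·t_k at every step:
  q = 4: r = 32, s = 1 − 4·0 = 1, t = 0 − 4·1 = -4  (check: 304·1 + 68·(-4) = 32)
  q = 2: r = 4, s = 0 − 2·1 = -2, t = 1 − 2·(-4) = 9  (check: 304·(-2) + 68·9 = 4)
The row with r = 4 (the gcd) gives the Bezout coefficients s = -2, t = 9.
Result: 304 · (-2) + 68 · (9) = 4.

gcd(304, 68) = 4; s = -2, t = 9 (check: 304·(-2) + 68·9 = 4).


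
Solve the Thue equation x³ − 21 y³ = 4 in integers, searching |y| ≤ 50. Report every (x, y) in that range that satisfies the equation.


The equation is x³ - 21y³ = 4. For fixed y, x³ = 21·y³ + 4, so a solution requires the RHS to be a perfect cube.
Strategy: iterate y from -50 to 50, compute RHS = 21·y³ + 4, and check whether it is a (positive or negative) perfect cube.
Check small values of y:
  y = 0: RHS = 4 is not a perfect cube.
  y = 1: RHS = 25 is not a perfect cube.
  y = -1: RHS = -17 is not a perfect cube.
  y = 2: RHS = 172 is not a perfect cube.
  y = -2: RHS = -164 is not a perfect cube.
  y = 3: RHS = 571 is not a perfect cube.
  y = -3: RHS = -563 is not a perfect cube.
Continuing the search up to |y| = 50 finds no solutions either.
No (x, y) in the scanned range satisfies the equation.

No integer solutions with |y| ≤ 50.


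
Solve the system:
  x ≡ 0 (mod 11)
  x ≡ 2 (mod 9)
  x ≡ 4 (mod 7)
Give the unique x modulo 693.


Moduli 11, 9, 7 are pairwise coprime; by CRT there is a unique solution modulo M = 11 · 9 · 7 = 693.
Solve pairwise, accumulating the modulus:
  Start with x ≡ 0 (mod 11).
  Combine with x ≡ 2 (mod 9): since gcd(11, 9) = 1, we get a unique residue mod 99.
    Write x = 0 + 11·t and substitute into x ≡ 2 (mod 9): 11·t ≡ 2 − 0 = 2 (mod 9).
    Reduce coefficients mod 9: 2·t ≡ 2 (mod 9).
    The inverse of 2 mod 9 is 5 (since 2·5 = 10 = 1·9 + 1), so t ≡ 5·2 = 10 ≡ 1 (mod 9).
    Then x = 0 + 11·1 = 11, valid modulo lcm(11, 9) = 99: x ≡ 11 (mod 99).
  Combine with x ≡ 4 (mod 7): since gcd(99, 7) = 1, we get a unique residue mod 693.
    Write x = 11 + 99·t and substitute into x ≡ 4 (mod 7): 99·t ≡ 4 − 11 = -7 (mod 7).
    Reduce coefficients mod 7: 1·t ≡ 0 (mod 7).
    So t ≡ 0 (mod 7).
    Then x = 11 + 99·0 = 11, valid modulo lcm(99, 7) = 693: x ≡ 11 (mod 693).
Verify: 11 mod 11 = 0 ✓, 11 mod 9 = 2 ✓, 11 mod 7 = 4 ✓.

x ≡ 11 (mod 693).


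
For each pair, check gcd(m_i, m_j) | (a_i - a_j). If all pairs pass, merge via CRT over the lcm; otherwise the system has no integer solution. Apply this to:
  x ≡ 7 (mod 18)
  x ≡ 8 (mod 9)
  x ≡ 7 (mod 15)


Moduli 18, 9, 15 are not pairwise coprime, so CRT works modulo lcm(m_i) when all pairwise compatibility conditions hold.
Pairwise compatibility: gcd(m_i, m_j) must divide a_i - a_j for every pair.
Merge one congruence at a time:
  Start: x ≡ 7 (mod 18).
  Combine with x ≡ 8 (mod 9): gcd(18, 9) = 9, and 8 - 7 = 1 is NOT divisible by 9.
    ⇒ system is inconsistent (no integer solution).

No solution (the system is inconsistent).


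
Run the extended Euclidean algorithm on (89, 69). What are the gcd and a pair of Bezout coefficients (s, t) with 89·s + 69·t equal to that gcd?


Euclidean algorithm on (89, 69) — divide until remainder is 0:
  89 = 1 · 69 + 20
  69 = 3 · 20 + 9
  20 = 2 · 9 + 2
  9 = 4 · 2 + 1
  2 = 2 · 1 + 0
gcd(89, 69) = 1.
Track Bezout coefficients alongside the remainders: start with r₀ = 89 = a·1 + b·0 (s = 1, t = 0) and r₁ = 69 = a·0 + b·1 (s = 0, t = 1); each new remainder r_{k+1} = r_{k-1} − q_k·r_k inherits s_{k+1} = s_{k-1} − q_k·s_k, t_{k+1} = t_{k-1} − q_k·t_k, so r_k = a·s_k + b·t_k at every step:
  q = 1: r = 20, s = 1 − 1·0 = 1, t = 0 − 1·1 = -1  (check: 89·1 + 69·(-1) = 20)
  q = 3: r = 9, s = 0 − 3·1 = -3, t = 1 − 3·(-1) = 4  (check: 89·(-3) + 69·4 = 9)
  q = 2: r = 2, s = 1 − 2·(-3) = 7, t = -1 − 2·4 = -9  (check: 89·7 + 69·(-9) = 2)
  q = 4: r = 1, s = -3 − 4·7 = -31, t = 4 − 4·(-9) = 40  (check: 89·(-31) + 69·40 = 1)
The row with r = 1 (the gcd) gives the Bezout coefficients s = -31, t = 40.
Result: 89 · (-31) + 69 · (40) = 1.

gcd(89, 69) = 1; s = -31, t = 40 (check: 89·(-31) + 69·40 = 1).


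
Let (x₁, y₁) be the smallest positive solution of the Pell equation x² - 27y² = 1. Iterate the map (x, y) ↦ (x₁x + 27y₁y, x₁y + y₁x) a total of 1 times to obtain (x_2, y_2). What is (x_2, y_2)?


Step 1: Find the fundamental solution (x₁, y₁) of x² - 27y² = 1.
  Expand √27 as a continued fraction. a₀ = ⌊√27⌋ = 5; iterate m_{k+1} = d_k·a_k − m_k, d_{k+1} = (27 − m_{k+1}²)/d_k, a_{k+1} = ⌊(a₀ + m_{k+1})/d_{k+1}⌋ (starting m₀ = 0, d₀ = 1), with convergents p_k = a_k·p_{k-1} + p_{k-2}, q_k = a_k·q_{k-1} + q_{k-2} (p₋₁ = 1, q₋₁ = 0):
  k = 0: a₀ = 5; p₀/q₀ = 5/1; p₀² − 27·q₀² = 25 − 27 = -2.
  k = 1: m = 5, d = 2, a = ⌊(5 + 5)/2⌋ = 5; p/q = (5·5 + 1)/(5·1 + 0) = 26/5; p² − 27·q² = 676 − 675 = 1.
  The first convergent with p² − 27·q² = 1 gives the fundamental solution (x₁, y₁) = (26, 5).
Step 2: Apply the recurrence (x_{n+1}, y_{n+1}) = (x₁x_n + 27y₁y_n, x₁y_n + y₁x_n) repeatedly.
  From (x_1, y_1) = (26, 5): x_2 = 26·26 + 27·5·5 = 1351; y_2 = 26·5 + 5·26 = 260.
Step 3: Verify x_2² - 27·y_2² = 1825201 - 1825200 = 1 (should be 1). ✓

(x_1, y_1) = (26, 5); (x_2, y_2) = (1351, 260).


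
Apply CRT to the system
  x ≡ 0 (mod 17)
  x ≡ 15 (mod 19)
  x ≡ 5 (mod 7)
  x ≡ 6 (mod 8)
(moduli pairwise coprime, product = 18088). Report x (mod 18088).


Product of moduli M = 17 · 19 · 7 · 8 = 18088.
Merge one congruence at a time:
  Start: x ≡ 0 (mod 17).
  Combine with x ≡ 15 (mod 19); new modulus lcm = 323.
    Write x = 0 + 17·t and substitute into x ≡ 15 (mod 19): 17·t ≡ 15 − 0 = 15 (mod 19).
    The inverse of 17 mod 19 is 9 (since 17·9 = 153 = 8·19 + 1), so t ≡ 9·15 = 135 ≡ 2 (mod 19).
    Then x = 0 + 17·2 = 34, valid modulo lcm(17, 19) = 323: x ≡ 34 (mod 323).
  Combine with x ≡ 5 (mod 7); new modulus lcm = 2261.
    Write x = 34 + 323·t and substitute into x ≡ 5 (mod 7): 323·t ≡ 5 − 34 = -29 (mod 7).
    Reduce coefficients mod 7: 1·t ≡ 6 (mod 7).
    So t ≡ 6 (mod 7).
    Then x = 34 + 323·6 = 1972, valid modulo lcm(323, 7) = 2261: x ≡ 1972 (mod 2261).
  Combine with x ≡ 6 (mod 8); new modulus lcm = 18088.
    Write x = 1972 + 2261·t and substitute into x ≡ 6 (mod 8): 2261·t ≡ 6 − 1972 = -1966 (mod 8).
    Reduce coefficients mod 8: 5·t ≡ 2 (mod 8).
    The inverse of 5 mod 8 is 5 (since 5·5 = 25 = 3·8 + 1), so t ≡ 5·2 = 10 ≡ 2 (mod 8).
    Then x = 1972 + 2261·2 = 6494, valid modulo lcm(2261, 8) = 18088: x ≡ 6494 (mod 18088).
Verify against each original: 6494 mod 17 = 0, 6494 mod 19 = 15, 6494 mod 7 = 5, 6494 mod 8 = 6.

x ≡ 6494 (mod 18088).


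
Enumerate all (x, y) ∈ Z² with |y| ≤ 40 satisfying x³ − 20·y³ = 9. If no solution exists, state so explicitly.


The equation is x³ - 20y³ = 9. For fixed y, x³ = 20·y³ + 9, so a solution requires the RHS to be a perfect cube.
Strategy: iterate y from -40 to 40, compute RHS = 20·y³ + 9, and check whether it is a (positive or negative) perfect cube.
Check small values of y:
  y = 0: RHS = 9 is not a perfect cube.
  y = 1: RHS = 29 is not a perfect cube.
  y = -1: RHS = -11 is not a perfect cube.
  y = 2: RHS = 169 is not a perfect cube.
  y = -2: RHS = -151 is not a perfect cube.
  y = 3: RHS = 549 is not a perfect cube.
  y = -3: RHS = -531 is not a perfect cube.
Continuing the search up to |y| = 40 finds no solutions either.
No (x, y) in the scanned range satisfies the equation.

No integer solutions with |y| ≤ 40.


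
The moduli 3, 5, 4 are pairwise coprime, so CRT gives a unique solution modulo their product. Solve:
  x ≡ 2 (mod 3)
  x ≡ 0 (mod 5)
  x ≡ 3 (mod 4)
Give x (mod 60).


Moduli 3, 5, 4 are pairwise coprime; by CRT there is a unique solution modulo M = 3 · 5 · 4 = 60.
Solve pairwise, accumulating the modulus:
  Start with x ≡ 2 (mod 3).
  Combine with x ≡ 0 (mod 5): since gcd(3, 5) = 1, we get a unique residue mod 15.
    Write x = 2 + 3·t and substitute into x ≡ 0 (mod 5): 3·t ≡ 0 − 2 = -2 (mod 5).
    Reduce coefficients mod 5: 3·t ≡ 3 (mod 5).
    The inverse of 3 mod 5 is 2 (since 3·2 = 6 = 1·5 + 1), so t ≡ 2·3 = 6 ≡ 1 (mod 5).
    Then x = 2 + 3·1 = 5, valid modulo lcm(3, 5) = 15: x ≡ 5 (mod 15).
  Combine with x ≡ 3 (mod 4): since gcd(15, 4) = 1, we get a unique residue mod 60.
    Write x = 5 + 15·t and substitute into x ≡ 3 (mod 4): 15·t ≡ 3 − 5 = -2 (mod 4).
    Reduce coefficients mod 4: 3·t ≡ 2 (mod 4).
    The inverse of 3 mod 4 is 3 (since 3·3 = 9 = 2·4 + 1), so t ≡ 3·2 = 6 ≡ 2 (mod 4).
    Then x = 5 + 15·2 = 35, valid modulo lcm(15, 4) = 60: x ≡ 35 (mod 60).
Verify: 35 mod 3 = 2 ✓, 35 mod 5 = 0 ✓, 35 mod 4 = 3 ✓.

x ≡ 35 (mod 60).


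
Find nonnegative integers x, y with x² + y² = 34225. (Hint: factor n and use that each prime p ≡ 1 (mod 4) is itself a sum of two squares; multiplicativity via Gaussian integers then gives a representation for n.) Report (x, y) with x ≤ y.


Step 1: Factor n = 34225 = 5^2 · 37^2.
Step 2: Check the mod-4 condition on each prime factor: 5 ≡ 1 (mod 4), exponent 2; 37 ≡ 1 (mod 4), exponent 2.
All primes ≡ 3 (mod 4) appear to even exponent (or don't appear), so by the two-squares theorem n IS expressible as a sum of two squares.
Step 3: Build a representation. Group n = k² · m with k = 5 and m = 37 · 37 = 1369 (a product of primes ≡ 1 (mod 4)); a representation of m scales to one of n via (k·x)² + (k·y)² = k²(x² + y²). Each prime p ≡ 1 (mod 4) is itself a sum of two squares; find a² by testing p − a² for a perfect square:
  37: 37 − 1² = 36 = 6² ⇒ 37 = 1² + 6².
  Combine using the Brahmagupta–Fibonacci identity (a² + b²)(c² + d²) = (ac − bd)² + (ad + bc)² = (ac + bd)² + (ad − bc)²:
  37 · 37 = 1369: from (1² + 6²)(1² + 6²), take (1·1 − 6·6, 1·6 + 6·1) = (1 − 36, 6 + 6) = (-35, 12); dropping signs (only squares matter) gives (35, 12); check 35² + 12² = 1225 + 144 = 1369 ✓.
  Scale by k = 5: (5·35, 5·12) = (175, 60).
Step 4: Order so x ≤ y and verify: 60² + 175² = 3600 + 30625 = 34225 = n. ✓

n = 34225 = 60² + 175² (one valid representation with x ≤ y).


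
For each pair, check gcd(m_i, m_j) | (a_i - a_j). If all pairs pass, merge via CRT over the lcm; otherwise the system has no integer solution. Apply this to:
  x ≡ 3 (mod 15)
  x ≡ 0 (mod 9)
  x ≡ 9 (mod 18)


Moduli 15, 9, 18 are not pairwise coprime, so CRT works modulo lcm(m_i) when all pairwise compatibility conditions hold.
Pairwise compatibility: gcd(m_i, m_j) must divide a_i - a_j for every pair.
Merge one congruence at a time:
  Start: x ≡ 3 (mod 15).
  Combine with x ≡ 0 (mod 9): gcd(15, 9) = 3; 0 - 3 = -3, which IS divisible by 3, so compatible.
    Write x = 3 + 15·t and substitute into x ≡ 0 (mod 9): 15·t ≡ 0 − 3 = -3 (mod 9).
    Divide the congruence (and modulus) by g = 3: 5·t ≡ -1 (mod 3).
    Reduce coefficients mod 3: 2·t ≡ 2 (mod 3).
    The inverse of 2 mod 3 is 2 (since 2·2 = 4 = 1·3 + 1), so t ≡ 2·2 = 4 ≡ 1 (mod 3).
    Then x = 3 + 15·1 = 18, valid modulo lcm(15, 9) = 45: x ≡ 18 (mod 45).
  Combine with x ≡ 9 (mod 18): gcd(45, 18) = 9; 9 - 18 = -9, which IS divisible by 9, so compatible.
    Write x = 18 + 45·t and substitute into x ≡ 9 (mod 18): 45·t ≡ 9 − 18 = -9 (mod 18).
    Divide the congruence (and modulus) by g = 9: 5·t ≡ -1 (mod 2).
    Reduce coefficients mod 2: 1·t ≡ 1 (mod 2).
    So t ≡ 1 (mod 2).
    Then x = 18 + 45·1 = 63, valid modulo lcm(45, 18) = 90: x ≡ 63 (mod 90).
Verify: 63 mod 15 = 3, 63 mod 9 = 0, 63 mod 18 = 9.

x ≡ 63 (mod 90).


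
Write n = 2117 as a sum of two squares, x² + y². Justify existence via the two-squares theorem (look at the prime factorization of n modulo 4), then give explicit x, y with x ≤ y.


Step 1: Factor n = 2117 = 29 · 73.
Step 2: Check the mod-4 condition on each prime factor: 29 ≡ 1 (mod 4), exponent 1; 73 ≡ 1 (mod 4), exponent 1.
All primes ≡ 3 (mod 4) appear to even exponent (or don't appear), so by the two-squares theorem n IS expressible as a sum of two squares.
Step 3: Build a representation. Here n = 29 · 73 is a product of primes ≡ 1 (mod 4). Each prime p ≡ 1 (mod 4) is itself a sum of two squares; find a² by testing p − a² for a perfect square:
  29: 29 − 1² = 28, 29 − 2² = 25 = 5² ⇒ 29 = 2² + 5².
  73: 73 − 1² = 72, 73 − 2² = 69, 73 − 3² = 64 = 8² ⇒ 73 = 3² + 8².
  Combine using the Brahmagupta–Fibonacci identity (a² + b²)(c² + d²) = (ac − bd)² + (ad + bc)² = (ac + bd)² + (ad − bc)²:
  29 · 73 = 2117: from (2² + 5²)(3² + 8²), take (2·3 − 5·8, 2·8 + 5·3) = (6 − 40, 16 + 15) = (-34, 31); dropping signs (only squares matter) gives (34, 31); check 34² + 31² = 1156 + 961 = 2117 ✓.
Step 4: Order so x ≤ y and verify: 31² + 34² = 961 + 1156 = 2117 = n. ✓

n = 2117 = 31² + 34² (one valid representation with x ≤ y).


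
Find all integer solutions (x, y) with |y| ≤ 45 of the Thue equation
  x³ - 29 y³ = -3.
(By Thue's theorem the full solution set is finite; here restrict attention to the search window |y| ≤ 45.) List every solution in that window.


The equation is x³ - 29y³ = -3. For fixed y, x³ = 29·y³ − 3, so a solution requires the RHS to be a perfect cube.
Strategy: iterate y from -45 to 45, compute RHS = 29·y³ − 3, and check whether it is a (positive or negative) perfect cube.
Check small values of y:
  y = 0: RHS = -3 is not a perfect cube.
  y = 1: RHS = 26 is not a perfect cube.
  y = -1: RHS = -32 is not a perfect cube.
  y = 2: RHS = 229 is not a perfect cube.
  y = -2: RHS = -235 is not a perfect cube.
  y = 3: RHS = 780 is not a perfect cube.
  y = -3: RHS = -786 is not a perfect cube.
Continuing the search up to |y| = 45 finds no solutions either.
No (x, y) in the scanned range satisfies the equation.

No integer solutions with |y| ≤ 45.


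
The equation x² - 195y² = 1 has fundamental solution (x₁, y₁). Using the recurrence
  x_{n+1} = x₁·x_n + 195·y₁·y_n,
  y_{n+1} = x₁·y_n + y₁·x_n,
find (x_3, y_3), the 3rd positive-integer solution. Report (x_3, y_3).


Step 1: Find the fundamental solution (x₁, y₁) of x² - 195y² = 1.
  Expand √195 as a continued fraction. a₀ = ⌊√195⌋ = 13; iterate m_{k+1} = d_k·a_k − m_k, d_{k+1} = (195 − m_{k+1}²)/d_k, a_{k+1} = ⌊(a₀ + m_{k+1})/d_{k+1}⌋ (starting m₀ = 0, d₀ = 1), with convergents p_k = a_k·p_{k-1} + p_{k-2}, q_k = a_k·q_{k-1} + q_{k-2} (p₋₁ = 1, q₋₁ = 0):
  k = 0: a₀ = 13; p₀/q₀ = 13/1; p₀² − 195·q₀² = 169 − 195 = -26.
  k = 1: m = 13, d = 26, a = ⌊(13 + 13)/26⌋ = 1; p/q = (1·13 + 1)/(1·1 + 0) = 14/1; p² − 195·q² = 196 − 195 = 1.
  The first convergent with p² − 195·q² = 1 gives the fundamental solution (x₁, y₁) = (14, 1).
Step 2: Apply the recurrence (x_{n+1}, y_{n+1}) = (x₁x_n + 195y₁y_n, x₁y_n + y₁x_n) repeatedly.
  From (x_1, y_1) = (14, 1): x_2 = 14·14 + 195·1·1 = 391; y_2 = 14·1 + 1·14 = 28.
  From (x_2, y_2) = (391, 28): x_3 = 14·391 + 195·1·28 = 10934; y_3 = 14·28 + 1·391 = 783.
Step 3: Verify x_3² - 195·y_3² = 119552356 - 119552355 = 1 (should be 1). ✓

(x_1, y_1) = (14, 1); (x_3, y_3) = (10934, 783).


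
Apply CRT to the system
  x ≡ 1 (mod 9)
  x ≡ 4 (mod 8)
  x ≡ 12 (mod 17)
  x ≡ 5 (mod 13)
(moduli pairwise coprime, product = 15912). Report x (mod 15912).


Product of moduli M = 9 · 8 · 17 · 13 = 15912.
Merge one congruence at a time:
  Start: x ≡ 1 (mod 9).
  Combine with x ≡ 4 (mod 8); new modulus lcm = 72.
    Write x = 1 + 9·t and substitute into x ≡ 4 (mod 8): 9·t ≡ 4 − 1 = 3 (mod 8).
    Reduce coefficients mod 8: 1·t ≡ 3 (mod 8).
    So t ≡ 3 (mod 8).
    Then x = 1 + 9·3 = 28, valid modulo lcm(9, 8) = 72: x ≡ 28 (mod 72).
  Combine with x ≡ 12 (mod 17); new modulus lcm = 1224.
    Write x = 28 + 72·t and substitute into x ≡ 12 (mod 17): 72·t ≡ 12 − 28 = -16 (mod 17).
    Reduce coefficients mod 17: 4·t ≡ 1 (mod 17).
    The inverse of 4 mod 17 is 13 (since 4·13 = 52 = 3·17 + 1), so t ≡ 13·1 = 13 ≡ 13 (mod 17).
    Then x = 28 + 72·13 = 964, valid modulo lcm(72, 17) = 1224: x ≡ 964 (mod 1224).
  Combine with x ≡ 5 (mod 13); new modulus lcm = 15912.
    Write x = 964 + 1224·t and substitute into x ≡ 5 (mod 13): 1224·t ≡ 5 − 964 = -959 (mod 13).
    Reduce coefficients mod 13: 2·t ≡ 3 (mod 13).
    The inverse of 2 mod 13 is 7 (since 2·7 = 14 = 1·13 + 1), so t ≡ 7·3 = 21 ≡ 8 (mod 13).
    Then x = 964 + 1224·8 = 10756, valid modulo lcm(1224, 13) = 15912: x ≡ 10756 (mod 15912).
Verify against each original: 10756 mod 9 = 1, 10756 mod 8 = 4, 10756 mod 17 = 12, 10756 mod 13 = 5.

x ≡ 10756 (mod 15912).


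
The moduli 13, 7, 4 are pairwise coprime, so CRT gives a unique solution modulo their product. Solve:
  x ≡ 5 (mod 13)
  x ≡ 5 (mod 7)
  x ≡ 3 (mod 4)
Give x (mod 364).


Moduli 13, 7, 4 are pairwise coprime; by CRT there is a unique solution modulo M = 13 · 7 · 4 = 364.
Solve pairwise, accumulating the modulus:
  Start with x ≡ 5 (mod 13).
  Combine with x ≡ 5 (mod 7): since gcd(13, 7) = 1, we get a unique residue mod 91.
    Write x = 5 + 13·t and substitute into x ≡ 5 (mod 7): 13·t ≡ 5 − 5 = 0 (mod 7).
    Reduce coefficients mod 7: 6·t ≡ 0 (mod 7).
    The inverse of 6 mod 7 is 6 (since 6·6 = 36 = 5·7 + 1), so t ≡ 6·0 = 0 ≡ 0 (mod 7).
    Then x = 5 + 13·0 = 5, valid modulo lcm(13, 7) = 91: x ≡ 5 (mod 91).
  Combine with x ≡ 3 (mod 4): since gcd(91, 4) = 1, we get a unique residue mod 364.
    Write x = 5 + 91·t and substitute into x ≡ 3 (mod 4): 91·t ≡ 3 − 5 = -2 (mod 4).
    Reduce coefficients mod 4: 3·t ≡ 2 (mod 4).
    The inverse of 3 mod 4 is 3 (since 3·3 = 9 = 2·4 + 1), so t ≡ 3·2 = 6 ≡ 2 (mod 4).
    Then x = 5 + 91·2 = 187, valid modulo lcm(91, 4) = 364: x ≡ 187 (mod 364).
Verify: 187 mod 13 = 5 ✓, 187 mod 7 = 5 ✓, 187 mod 4 = 3 ✓.

x ≡ 187 (mod 364).


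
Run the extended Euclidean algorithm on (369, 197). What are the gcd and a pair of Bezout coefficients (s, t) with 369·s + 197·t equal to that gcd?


Euclidean algorithm on (369, 197) — divide until remainder is 0:
  369 = 1 · 197 + 172
  197 = 1 · 172 + 25
  172 = 6 · 25 + 22
  25 = 1 · 22 + 3
  22 = 7 · 3 + 1
  3 = 3 · 1 + 0
gcd(369, 197) = 1.
Track Bezout coefficients alongside the remainders: start with r₀ = 369 = a·1 + b·0 (s = 1, t = 0) and r₁ = 197 = a·0 + b·1 (s = 0, t = 1); each new remainder r_{k+1} = r_{k-1} − q_k·r_k inherits s_{k+1} = s_{k-1} − q_k·s_k, t_{k+1} = t_{k-1} − q_k·t_k, so r_k = a·s_k + b·t_k at every step:
  q = 1: r = 172, s = 1 − 1·0 = 1, t = 0 − 1·1 = -1  (check: 369·1 + 197·(-1) = 172)
  q = 1: r = 25, s = 0 − 1·1 = -1, t = 1 − 1·(-1) = 2  (check: 369·(-1) + 197·2 = 25)
  q = 6: r = 22, s = 1 − 6·(-1) = 7, t = -1 − 6·2 = -13  (check: 369·7 + 197·(-13) = 22)
  q = 1: r = 3, s = -1 − 1·7 = -8, t = 2 − 1·(-13) = 15  (check: 369·(-8) + 197·15 = 3)
  q = 7: r = 1, s = 7 − 7·(-8) = 63, t = -13 − 7·15 = -118  (check: 369·63 + 197·(-118) = 1)
The row with r = 1 (the gcd) gives the Bezout coefficients s = 63, t = -118.
Result: 369 · (63) + 197 · (-118) = 1.

gcd(369, 197) = 1; s = 63, t = -118 (check: 369·63 + 197·(-118) = 1).


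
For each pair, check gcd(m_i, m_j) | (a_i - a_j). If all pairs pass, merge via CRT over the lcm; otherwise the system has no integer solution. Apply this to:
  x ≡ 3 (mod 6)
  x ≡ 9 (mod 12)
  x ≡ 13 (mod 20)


Moduli 6, 12, 20 are not pairwise coprime, so CRT works modulo lcm(m_i) when all pairwise compatibility conditions hold.
Pairwise compatibility: gcd(m_i, m_j) must divide a_i - a_j for every pair.
Merge one congruence at a time:
  Start: x ≡ 3 (mod 6).
  Combine with x ≡ 9 (mod 12): gcd(6, 12) = 6; 9 - 3 = 6, which IS divisible by 6, so compatible.
    Write x = 3 + 6·t and substitute into x ≡ 9 (mod 12): 6·t ≡ 9 − 3 = 6 (mod 12).
    Divide the congruence (and modulus) by g = 6: 1·t ≡ 1 (mod 2).
    So t ≡ 1 (mod 2).
    Then x = 3 + 6·1 = 9, valid modulo lcm(6, 12) = 12: x ≡ 9 (mod 12).
  Combine with x ≡ 13 (mod 20): gcd(12, 20) = 4; 13 - 9 = 4, which IS divisible by 4, so compatible.
    Write x = 9 + 12·t and substitute into x ≡ 13 (mod 20): 12·t ≡ 13 − 9 = 4 (mod 20).
    Divide the congruence (and modulus) by g = 4: 3·t ≡ 1 (mod 5).
    The inverse of 3 mod 5 is 2 (since 3·2 = 6 = 1·5 + 1), so t ≡ 2·1 = 2 ≡ 2 (mod 5).
    Then x = 9 + 12·2 = 33, valid modulo lcm(12, 20) = 60: x ≡ 33 (mod 60).
Verify: 33 mod 6 = 3, 33 mod 12 = 9, 33 mod 20 = 13.

x ≡ 33 (mod 60).


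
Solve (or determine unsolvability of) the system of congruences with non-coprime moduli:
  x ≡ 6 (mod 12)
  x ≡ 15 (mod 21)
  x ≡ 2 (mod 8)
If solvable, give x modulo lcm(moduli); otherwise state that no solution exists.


Moduli 12, 21, 8 are not pairwise coprime, so CRT works modulo lcm(m_i) when all pairwise compatibility conditions hold.
Pairwise compatibility: gcd(m_i, m_j) must divide a_i - a_j for every pair.
Merge one congruence at a time:
  Start: x ≡ 6 (mod 12).
  Combine with x ≡ 15 (mod 21): gcd(12, 21) = 3; 15 - 6 = 9, which IS divisible by 3, so compatible.
    Write x = 6 + 12·t and substitute into x ≡ 15 (mod 21): 12·t ≡ 15 − 6 = 9 (mod 21).
    Divide the congruence (and modulus) by g = 3: 4·t ≡ 3 (mod 7).
    The inverse of 4 mod 7 is 2 (since 4·2 = 8 = 1·7 + 1), so t ≡ 2·3 = 6 ≡ 6 (mod 7).
    Then x = 6 + 12·6 = 78, valid modulo lcm(12, 21) = 84: x ≡ 78 (mod 84).
  Combine with x ≡ 2 (mod 8): gcd(84, 8) = 4; 2 - 78 = -76, which IS divisible by 4, so compatible.
    Write x = 78 + 84·t and substitute into x ≡ 2 (mod 8): 84·t ≡ 2 − 78 = -76 (mod 8).
    Divide the congruence (and modulus) by g = 4: 21·t ≡ -19 (mod 2).
    Reduce coefficients mod 2: 1·t ≡ 1 (mod 2).
    So t ≡ 1 (mod 2).
    Then x = 78 + 84·1 = 162, valid modulo lcm(84, 8) = 168: x ≡ 162 (mod 168).
Verify: 162 mod 12 = 6, 162 mod 21 = 15, 162 mod 8 = 2.

x ≡ 162 (mod 168).


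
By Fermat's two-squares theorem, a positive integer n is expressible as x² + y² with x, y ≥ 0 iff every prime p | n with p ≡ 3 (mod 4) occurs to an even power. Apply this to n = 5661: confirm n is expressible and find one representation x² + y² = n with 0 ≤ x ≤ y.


Step 1: Factor n = 5661 = 3^2 · 17 · 37.
Step 2: Check the mod-4 condition on each prime factor: 3 ≡ 3 (mod 4), exponent 2 (must be even); 17 ≡ 1 (mod 4), exponent 1; 37 ≡ 1 (mod 4), exponent 1.
All primes ≡ 3 (mod 4) appear to even exponent (or don't appear), so by the two-squares theorem n IS expressible as a sum of two squares.
Step 3: Build a representation. Group n = k² · m with k = 3 and m = 17 · 37 = 629 (a product of primes ≡ 1 (mod 4)); a representation of m scales to one of n via (k·x)² + (k·y)² = k²(x² + y²). Each prime p ≡ 1 (mod 4) is itself a sum of two squares; find a² by testing p − a² for a perfect square:
  17: 17 − 1² = 16 = 4² ⇒ 17 = 1² + 4².
  37: 37 − 1² = 36 = 6² ⇒ 37 = 1² + 6².
  Combine using the Brahmagupta–Fibonacci identity (a² + b²)(c² + d²) = (ac − bd)² + (ad + bc)² = (ac + bd)² + (ad − bc)²:
  17 · 37 = 629: from (1² + 4²)(1² + 6²), take (1·1 − 4·6, 1·6 + 4·1) = (1 − 24, 6 + 4) = (-23, 10); dropping signs (only squares matter) gives (23, 10); check 23² + 10² = 529 + 100 = 629 ✓.
  Scale by k = 3: (3·23, 3·10) = (69, 30).
Step 4: Order so x ≤ y and verify: 30² + 69² = 900 + 4761 = 5661 = n. ✓

n = 5661 = 30² + 69² (one valid representation with x ≤ y).


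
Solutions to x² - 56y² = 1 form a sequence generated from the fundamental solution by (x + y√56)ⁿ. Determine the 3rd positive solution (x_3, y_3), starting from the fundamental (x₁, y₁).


Step 1: Find the fundamental solution (x₁, y₁) of x² - 56y² = 1.
  Expand √56 as a continued fraction. a₀ = ⌊√56⌋ = 7; iterate m_{k+1} = d_k·a_k − m_k, d_{k+1} = (56 − m_{k+1}²)/d_k, a_{k+1} = ⌊(a₀ + m_{k+1})/d_{k+1}⌋ (starting m₀ = 0, d₀ = 1), with convergents p_k = a_k·p_{k-1} + p_{k-2}, q_k = a_k·q_{k-1} + q_{k-2} (p₋₁ = 1, q₋₁ = 0):
  k = 0: a₀ = 7; p₀/q₀ = 7/1; p₀² − 56·q₀² = 49 − 56 = -7.
  k = 1: m = 7, d = 7, a = ⌊(7 + 7)/7⌋ = 2; p/q = (2·7 + 1)/(2·1 + 0) = 15/2; p² − 56·q² = 225 − 224 = 1.
  The first convergent with p² − 56·q² = 1 gives the fundamental solution (x₁, y₁) = (15, 2).
Step 2: Apply the recurrence (x_{n+1}, y_{n+1}) = (x₁x_n + 56y₁y_n, x₁y_n + y₁x_n) repeatedly.
  From (x_1, y_1) = (15, 2): x_2 = 15·15 + 56·2·2 = 449; y_2 = 15·2 + 2·15 = 60.
  From (x_2, y_2) = (449, 60): x_3 = 15·449 + 56·2·60 = 13455; y_3 = 15·60 + 2·449 = 1798.
Step 3: Verify x_3² - 56·y_3² = 181037025 - 181037024 = 1 (should be 1). ✓

(x_1, y_1) = (15, 2); (x_3, y_3) = (13455, 1798).
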